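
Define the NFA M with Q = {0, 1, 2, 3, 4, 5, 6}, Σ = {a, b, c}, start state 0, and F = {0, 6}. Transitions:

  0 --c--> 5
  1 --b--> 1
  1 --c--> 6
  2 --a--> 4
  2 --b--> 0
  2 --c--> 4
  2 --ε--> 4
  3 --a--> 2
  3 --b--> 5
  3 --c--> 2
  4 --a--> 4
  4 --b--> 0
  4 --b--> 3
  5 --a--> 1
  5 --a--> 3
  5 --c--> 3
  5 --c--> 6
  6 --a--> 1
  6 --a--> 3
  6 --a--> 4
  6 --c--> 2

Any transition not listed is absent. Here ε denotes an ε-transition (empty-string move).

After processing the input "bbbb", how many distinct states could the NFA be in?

0

Start in {0}.
Read 'b': {0} → ∅.
The set is empty and remains empty for the remaining 3 symbols.
That set has 0 states.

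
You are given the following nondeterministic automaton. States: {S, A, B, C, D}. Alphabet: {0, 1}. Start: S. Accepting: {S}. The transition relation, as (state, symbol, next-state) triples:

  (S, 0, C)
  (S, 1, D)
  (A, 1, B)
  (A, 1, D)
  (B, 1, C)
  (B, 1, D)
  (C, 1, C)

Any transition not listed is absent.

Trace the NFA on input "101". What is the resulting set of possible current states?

∅

Start in {S}.
Read '1': S→{D}; now {D}.
Read '0': D→∅; now ∅.
The set is empty and remains empty for the remaining 1 symbol.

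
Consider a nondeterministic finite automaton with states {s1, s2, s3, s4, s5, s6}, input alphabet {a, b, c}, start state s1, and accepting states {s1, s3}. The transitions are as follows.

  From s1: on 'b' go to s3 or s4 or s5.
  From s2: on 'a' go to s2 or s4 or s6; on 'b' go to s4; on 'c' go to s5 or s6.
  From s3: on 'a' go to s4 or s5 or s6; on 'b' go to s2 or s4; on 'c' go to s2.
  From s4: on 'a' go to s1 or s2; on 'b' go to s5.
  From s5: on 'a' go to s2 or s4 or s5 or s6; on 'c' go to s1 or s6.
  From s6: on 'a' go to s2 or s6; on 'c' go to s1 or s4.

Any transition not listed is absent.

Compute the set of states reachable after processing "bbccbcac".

{s1, s4, s5, s6}

Start in {s1}.
Read 'b': {s1} → {s3, s4, s5}.
Read 'b': {s3, s4, s5} → {s2, s4, s5}.
Read 'c': {s2, s4, s5} → {s1, s5, s6}.
Read 'c': {s1, s5, s6} → {s1, s4, s6}.
Read 'b': {s1, s4, s6} → {s3, s4, s5}.
Read 'c': {s3, s4, s5} → {s1, s2, s6}.
Read 'a': {s1, s2, s6} → {s2, s4, s6}.
Read 'c': {s2, s4, s6} → {s1, s4, s5, s6}.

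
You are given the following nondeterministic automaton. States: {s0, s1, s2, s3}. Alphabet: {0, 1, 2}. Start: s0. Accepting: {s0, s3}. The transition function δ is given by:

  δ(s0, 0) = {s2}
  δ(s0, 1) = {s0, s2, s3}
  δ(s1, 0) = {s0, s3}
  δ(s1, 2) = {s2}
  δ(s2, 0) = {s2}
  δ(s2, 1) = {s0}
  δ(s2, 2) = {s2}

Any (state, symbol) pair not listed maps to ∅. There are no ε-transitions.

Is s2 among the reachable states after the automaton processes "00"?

Yes

Start in {s0}.
Read '0': {s0} → {s2}.
Read '0': {s2} → {s2}.
State s2 is in {s2}.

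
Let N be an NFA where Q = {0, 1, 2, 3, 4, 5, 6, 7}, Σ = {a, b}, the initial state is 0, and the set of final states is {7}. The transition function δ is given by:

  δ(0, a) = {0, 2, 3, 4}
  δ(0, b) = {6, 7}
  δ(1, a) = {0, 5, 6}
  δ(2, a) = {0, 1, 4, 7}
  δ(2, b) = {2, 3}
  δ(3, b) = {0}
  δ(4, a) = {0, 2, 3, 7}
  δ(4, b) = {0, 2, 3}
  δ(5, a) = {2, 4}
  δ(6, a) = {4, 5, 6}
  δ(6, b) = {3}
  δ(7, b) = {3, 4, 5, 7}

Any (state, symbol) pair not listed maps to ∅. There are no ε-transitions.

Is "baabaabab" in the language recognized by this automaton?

Yes

Start in {0}.
Read 'b': {0} → {6, 7}.
Read 'a': {6, 7} → {4, 5, 6}.
Read 'a': {4, 5, 6} → {0, 2, 3, 4, 5, 6, 7}.
Read 'b': {0, 2, 3, 4, 5, 6, 7} → {0, 2, 3, 4, 5, 6, 7}.
Read 'a': {0, 2, 3, 4, 5, 6, 7} → {0, 1, 2, 3, 4, 5, 6, 7}.
Read 'a': {0, 1, 2, 3, 4, 5, 6, 7} → {0, 1, 2, 3, 4, 5, 6, 7}.
Read 'b': {0, 1, 2, 3, 4, 5, 6, 7} → {0, 2, 3, 4, 5, 6, 7}.
Read 'a': {0, 2, 3, 4, 5, 6, 7} → {0, 1, 2, 3, 4, 5, 6, 7}.
Read 'b': {0, 1, 2, 3, 4, 5, 6, 7} → {0, 2, 3, 4, 5, 6, 7}.
The final set {0, 2, 3, 4, 5, 6, 7} contains the accepting state 7.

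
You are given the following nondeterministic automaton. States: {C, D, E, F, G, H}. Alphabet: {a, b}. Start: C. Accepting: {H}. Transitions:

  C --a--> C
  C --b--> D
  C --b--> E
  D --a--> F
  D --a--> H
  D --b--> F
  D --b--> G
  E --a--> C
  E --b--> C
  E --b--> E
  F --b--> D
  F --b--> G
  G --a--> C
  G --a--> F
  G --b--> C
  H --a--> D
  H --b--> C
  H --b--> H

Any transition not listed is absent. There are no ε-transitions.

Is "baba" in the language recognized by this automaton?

Yes

Start in {C}.
Read 'b': {C} → {D, E}.
Read 'a': {D, E} → {C, F, H}.
Read 'b': {C, F, H} → {C, D, E, G, H}.
Read 'a': {C, D, E, G, H} → {C, D, F, H}.
The final set {C, D, F, H} contains the accepting state H.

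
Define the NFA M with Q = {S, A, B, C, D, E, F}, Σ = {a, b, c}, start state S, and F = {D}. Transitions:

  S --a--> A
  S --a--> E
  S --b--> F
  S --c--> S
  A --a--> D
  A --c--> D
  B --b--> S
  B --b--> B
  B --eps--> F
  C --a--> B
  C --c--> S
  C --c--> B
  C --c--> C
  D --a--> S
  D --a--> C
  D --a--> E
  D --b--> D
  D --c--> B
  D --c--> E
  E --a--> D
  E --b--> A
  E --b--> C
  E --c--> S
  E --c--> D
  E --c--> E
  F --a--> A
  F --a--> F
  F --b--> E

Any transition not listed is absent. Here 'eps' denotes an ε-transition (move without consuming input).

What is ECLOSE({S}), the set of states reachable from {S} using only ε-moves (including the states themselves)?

{S}

Begin with {S}.
No ε-moves leave this set, so the closure equals the set itself.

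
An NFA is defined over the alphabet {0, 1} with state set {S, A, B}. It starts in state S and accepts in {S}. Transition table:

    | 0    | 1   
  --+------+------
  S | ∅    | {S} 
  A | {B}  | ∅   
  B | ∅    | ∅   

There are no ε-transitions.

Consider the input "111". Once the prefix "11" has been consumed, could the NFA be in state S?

Yes

Start in {S}.
Read '1': S→{S}; now {S}.
Read '1': S→{S}; now {S}.
State S is in {S}.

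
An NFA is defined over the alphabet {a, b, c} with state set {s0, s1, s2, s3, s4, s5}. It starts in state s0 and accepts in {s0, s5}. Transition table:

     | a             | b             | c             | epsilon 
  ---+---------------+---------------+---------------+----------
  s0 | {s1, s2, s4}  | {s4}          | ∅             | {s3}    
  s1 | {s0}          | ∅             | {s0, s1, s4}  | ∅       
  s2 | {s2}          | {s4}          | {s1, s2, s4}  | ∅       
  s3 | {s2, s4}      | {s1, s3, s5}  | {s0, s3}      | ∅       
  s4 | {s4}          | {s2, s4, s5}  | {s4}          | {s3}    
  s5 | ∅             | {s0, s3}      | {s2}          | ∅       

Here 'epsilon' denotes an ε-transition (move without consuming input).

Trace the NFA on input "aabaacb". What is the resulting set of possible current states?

Start: ε-closure({s0}) = {s0, s3}.
Read 'a': s0→{s1, s2, s4}, s3→{s2, s4}; union {s1, s2, s4}; ε-closure = {s1, s2, s3, s4}.
Read 'a': s1→{s0}, s2→{s2}, s3→{s2, s4}, s4→{s4}; union {s0, s2, s4}; ε-closure = {s0, s2, s3, s4}.
Read 'b': s0→{s4}, s2→{s4}, s3→{s1, s3, s5}, s4→{s2, s4, s5}; now {s1, s2, s3, s4, s5}.
Read 'a': s1→{s0}, s2→{s2}, s3→{s2, s4}, s4→{s4}, s5→∅; union {s0, s2, s4}; ε-closure = {s0, s2, s3, s4}.
Read 'a': s0→{s1, s2, s4}, s2→{s2}, s3→{s2, s4}, s4→{s4}; union {s1, s2, s4}; ε-closure = {s1, s2, s3, s4}.
Read 'c': s1→{s0, s1, s4}, s2→{s1, s2, s4}, s3→{s0, s3}, s4→{s4}; now {s0, s1, s2, s3, s4}.
Read 'b': s0→{s4}, s1→∅, s2→{s4}, s3→{s1, s3, s5}, s4→{s2, s4, s5}; now {s1, s2, s3, s4, s5}.

{s1, s2, s3, s4, s5}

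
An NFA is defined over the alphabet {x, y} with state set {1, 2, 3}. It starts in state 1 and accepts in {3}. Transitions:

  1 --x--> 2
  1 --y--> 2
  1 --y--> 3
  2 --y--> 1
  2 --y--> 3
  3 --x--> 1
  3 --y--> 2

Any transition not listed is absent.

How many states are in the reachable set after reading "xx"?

0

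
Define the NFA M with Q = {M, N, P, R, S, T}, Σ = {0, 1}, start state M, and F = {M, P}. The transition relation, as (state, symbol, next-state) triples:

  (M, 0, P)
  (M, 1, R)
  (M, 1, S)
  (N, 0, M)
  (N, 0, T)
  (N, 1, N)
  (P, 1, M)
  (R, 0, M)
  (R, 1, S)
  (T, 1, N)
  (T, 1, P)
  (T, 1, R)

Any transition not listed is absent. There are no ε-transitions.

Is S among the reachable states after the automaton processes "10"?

No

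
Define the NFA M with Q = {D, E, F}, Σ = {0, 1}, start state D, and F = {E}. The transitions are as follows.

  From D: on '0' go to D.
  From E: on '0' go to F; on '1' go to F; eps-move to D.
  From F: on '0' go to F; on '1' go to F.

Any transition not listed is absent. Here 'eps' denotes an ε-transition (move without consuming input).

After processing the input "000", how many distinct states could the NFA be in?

1

Start in {D}.
Read '0': D→{D}; now {D}.
Read '0': D→{D}; now {D}.
Read '0': D→{D}; now {D}.
That set has 1 state.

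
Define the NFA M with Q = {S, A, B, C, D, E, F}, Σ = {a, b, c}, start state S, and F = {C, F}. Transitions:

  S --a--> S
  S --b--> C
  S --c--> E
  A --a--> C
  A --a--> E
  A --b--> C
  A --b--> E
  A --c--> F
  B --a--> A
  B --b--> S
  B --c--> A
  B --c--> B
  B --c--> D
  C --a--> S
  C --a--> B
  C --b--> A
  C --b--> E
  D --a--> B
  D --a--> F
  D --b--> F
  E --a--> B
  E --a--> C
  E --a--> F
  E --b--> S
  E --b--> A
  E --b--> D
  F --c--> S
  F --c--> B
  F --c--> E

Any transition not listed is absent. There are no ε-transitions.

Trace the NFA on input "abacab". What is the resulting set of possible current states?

{S, A, C, D, E}

Start in {S}.
Read 'a': S→{S}; now {S}.
Read 'b': S→{C}; now {C}.
Read 'a': C→{S, B}; now {S, B}.
Read 'c': S→{E}, B→{A, B, D}; now {A, B, D, E}.
Read 'a': A→{C, E}, B→{A}, D→{B, F}, E→{B, C, F}; now {A, B, C, E, F}.
Read 'b': A→{C, E}, B→{S}, C→{A, E}, E→{S, A, D}, F→∅; now {S, A, C, D, E}.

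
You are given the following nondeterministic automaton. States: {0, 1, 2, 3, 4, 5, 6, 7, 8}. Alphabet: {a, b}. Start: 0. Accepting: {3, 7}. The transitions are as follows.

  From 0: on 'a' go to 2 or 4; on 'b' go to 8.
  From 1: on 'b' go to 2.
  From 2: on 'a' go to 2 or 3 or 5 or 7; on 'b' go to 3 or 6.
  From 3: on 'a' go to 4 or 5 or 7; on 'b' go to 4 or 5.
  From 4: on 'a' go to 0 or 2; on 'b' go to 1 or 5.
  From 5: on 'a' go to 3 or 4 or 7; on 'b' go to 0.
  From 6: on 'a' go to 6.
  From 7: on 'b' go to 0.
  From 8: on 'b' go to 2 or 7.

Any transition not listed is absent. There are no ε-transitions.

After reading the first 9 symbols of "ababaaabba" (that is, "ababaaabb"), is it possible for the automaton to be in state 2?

Yes

Start in {0}.
Read 'a': 0→{2, 4}; now {2, 4}.
Read 'b': 2→{3, 6}, 4→{1, 5}; now {1, 3, 5, 6}.
Read 'a': 1→∅, 3→{4, 5, 7}, 5→{3, 4, 7}, 6→{6}; now {3, 4, 5, 6, 7}.
Read 'b': 3→{4, 5}, 4→{1, 5}, 5→{0}, 6→∅, 7→{0}; now {0, 1, 4, 5}.
Read 'a': 0→{2, 4}, 1→∅, 4→{0, 2}, 5→{3, 4, 7}; now {0, 2, 3, 4, 7}.
Read 'a': 0→{2, 4}, 2→{2, 3, 5, 7}, 3→{4, 5, 7}, 4→{0, 2}, 7→∅; now {0, 2, 3, 4, 5, 7}.
Read 'a': 0→{2, 4}, 2→{2, 3, 5, 7}, 3→{4, 5, 7}, 4→{0, 2}, 5→{3, 4, 7}, 7→∅; now {0, 2, 3, 4, 5, 7}.
Read 'b': 0→{8}, 2→{3, 6}, 3→{4, 5}, 4→{1, 5}, 5→{0}, 7→{0}; now {0, 1, 3, 4, 5, 6, 8}.
Read 'b': 0→{8}, 1→{2}, 3→{4, 5}, 4→{1, 5}, 5→{0}, 6→∅, 8→{2, 7}; now {0, 1, 2, 4, 5, 7, 8}.
State 2 is in {0, 1, 2, 4, 5, 7, 8}.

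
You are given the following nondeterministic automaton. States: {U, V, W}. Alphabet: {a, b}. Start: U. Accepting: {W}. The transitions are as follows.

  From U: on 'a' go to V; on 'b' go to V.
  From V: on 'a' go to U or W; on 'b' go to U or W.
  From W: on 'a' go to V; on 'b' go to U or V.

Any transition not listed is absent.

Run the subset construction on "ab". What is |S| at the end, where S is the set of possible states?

2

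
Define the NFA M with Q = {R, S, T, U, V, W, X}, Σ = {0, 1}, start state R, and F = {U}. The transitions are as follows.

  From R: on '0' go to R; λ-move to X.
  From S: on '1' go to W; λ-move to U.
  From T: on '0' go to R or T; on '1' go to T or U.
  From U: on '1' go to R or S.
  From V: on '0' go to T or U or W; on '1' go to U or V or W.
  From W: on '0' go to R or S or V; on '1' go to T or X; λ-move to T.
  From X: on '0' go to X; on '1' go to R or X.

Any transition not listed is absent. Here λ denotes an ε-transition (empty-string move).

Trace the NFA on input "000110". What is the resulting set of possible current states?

{R, X}

Start: ε-closure({R}) = {R, X}.
Read '0': {R, X} → {R, X}.
Read '0': {R, X} → {R, X}.
Read '0': {R, X} → {R, X}.
Read '1': {R, X} → {R, X}.
Read '1': {R, X} → {R, X}.
Read '0': {R, X} → {R, X}.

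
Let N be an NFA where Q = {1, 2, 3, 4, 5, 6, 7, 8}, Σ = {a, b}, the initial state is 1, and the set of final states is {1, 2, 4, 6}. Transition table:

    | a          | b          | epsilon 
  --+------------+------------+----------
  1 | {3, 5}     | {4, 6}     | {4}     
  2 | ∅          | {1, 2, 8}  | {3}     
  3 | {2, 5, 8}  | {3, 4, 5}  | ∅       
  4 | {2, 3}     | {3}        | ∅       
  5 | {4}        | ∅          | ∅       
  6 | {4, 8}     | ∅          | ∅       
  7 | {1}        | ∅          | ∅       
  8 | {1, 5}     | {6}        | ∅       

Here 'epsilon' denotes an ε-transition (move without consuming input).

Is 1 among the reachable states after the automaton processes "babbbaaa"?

Start: ε-closure({1}) = {1, 4}.
Read 'b': {1, 4} → {3, 4, 6}.
Read 'a': {3, 4, 6} → {2, 3, 4, 5, 8}.
Read 'b': {2, 3, 4, 5, 8} → {1, 2, 3, 4, 5, 6, 8}.
Read 'b': {1, 2, 3, 4, 5, 6, 8} → {1, 2, 3, 4, 5, 6, 8}.
Read 'b': {1, 2, 3, 4, 5, 6, 8} → {1, 2, 3, 4, 5, 6, 8}.
Read 'a': {1, 2, 3, 4, 5, 6, 8} → {1, 2, 3, 4, 5, 8}.
Read 'a': {1, 2, 3, 4, 5, 8} → {1, 2, 3, 4, 5, 8}.
Read 'a': {1, 2, 3, 4, 5, 8} → {1, 2, 3, 4, 5, 8}.
State 1 is in {1, 2, 3, 4, 5, 8}.

Yes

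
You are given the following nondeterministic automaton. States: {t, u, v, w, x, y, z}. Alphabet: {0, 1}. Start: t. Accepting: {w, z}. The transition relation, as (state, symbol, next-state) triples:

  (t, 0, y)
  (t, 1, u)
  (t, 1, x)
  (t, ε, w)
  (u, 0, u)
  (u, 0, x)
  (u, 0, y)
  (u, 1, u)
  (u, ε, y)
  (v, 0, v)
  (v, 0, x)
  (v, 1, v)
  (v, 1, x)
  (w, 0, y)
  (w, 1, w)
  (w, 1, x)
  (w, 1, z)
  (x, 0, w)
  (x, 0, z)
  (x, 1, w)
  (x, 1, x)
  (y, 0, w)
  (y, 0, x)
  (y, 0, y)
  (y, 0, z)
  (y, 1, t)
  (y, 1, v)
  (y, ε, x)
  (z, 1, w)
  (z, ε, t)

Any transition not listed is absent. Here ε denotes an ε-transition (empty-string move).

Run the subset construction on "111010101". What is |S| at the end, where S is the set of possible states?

7

Start: ε-closure({t}) = {t, w}.
Read '1': {t, w} → {t, u, w, x, y, z}.
Read '1': {t, u, w, x, y, z} → {t, u, v, w, x, y, z}.
Read '1': {t, u, v, w, x, y, z} → {t, u, v, w, x, y, z}.
Read '0': {t, u, v, w, x, y, z} → {t, u, v, w, x, y, z}.
Read '1': {t, u, v, w, x, y, z} → {t, u, v, w, x, y, z}.
Read '0': {t, u, v, w, x, y, z} → {t, u, v, w, x, y, z}.
Read '1': {t, u, v, w, x, y, z} → {t, u, v, w, x, y, z}.
Read '0': {t, u, v, w, x, y, z} → {t, u, v, w, x, y, z}.
Read '1': {t, u, v, w, x, y, z} → {t, u, v, w, x, y, z}.
That set has 7 states.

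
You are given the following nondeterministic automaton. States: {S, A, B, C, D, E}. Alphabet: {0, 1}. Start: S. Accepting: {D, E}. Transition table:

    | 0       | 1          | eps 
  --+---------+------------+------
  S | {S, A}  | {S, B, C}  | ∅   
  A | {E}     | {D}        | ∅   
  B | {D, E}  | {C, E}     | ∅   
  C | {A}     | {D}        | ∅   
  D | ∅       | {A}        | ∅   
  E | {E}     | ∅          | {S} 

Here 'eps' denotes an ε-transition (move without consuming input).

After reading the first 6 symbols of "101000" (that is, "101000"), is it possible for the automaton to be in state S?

Start in {S}.
Read '1': S→{S, B, C}; now {S, B, C}.
Read '0': S→{S, A}, B→{D, E}, C→{A}; now {S, A, D, E}.
Read '1': S→{S, B, C}, A→{D}, D→{A}, E→∅; now {S, A, B, C, D}.
Read '0': S→{S, A}, A→{E}, B→{D, E}, C→{A}, D→∅; now {S, A, D, E}.
Read '0': S→{S, A}, A→{E}, D→∅, E→{E}; now {S, A, E}.
Read '0': S→{S, A}, A→{E}, E→{E}; now {S, A, E}.
State S is in {S, A, E}.

Yes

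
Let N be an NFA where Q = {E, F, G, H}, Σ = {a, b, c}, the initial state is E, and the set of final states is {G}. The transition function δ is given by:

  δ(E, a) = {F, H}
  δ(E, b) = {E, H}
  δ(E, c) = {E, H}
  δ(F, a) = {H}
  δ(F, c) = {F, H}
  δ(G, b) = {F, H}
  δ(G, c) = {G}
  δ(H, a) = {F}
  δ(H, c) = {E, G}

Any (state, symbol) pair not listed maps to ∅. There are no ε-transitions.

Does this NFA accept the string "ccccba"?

No

Start in {E}.
Read 'c': {E} → {E, H}.
Read 'c': {E, H} → {E, G, H}.
Read 'c': {E, G, H} → {E, G, H}.
Read 'c': {E, G, H} → {E, G, H}.
Read 'b': {E, G, H} → {E, F, H}.
Read 'a': {E, F, H} → {F, H}.
The final set {F, H} contains no accepting state.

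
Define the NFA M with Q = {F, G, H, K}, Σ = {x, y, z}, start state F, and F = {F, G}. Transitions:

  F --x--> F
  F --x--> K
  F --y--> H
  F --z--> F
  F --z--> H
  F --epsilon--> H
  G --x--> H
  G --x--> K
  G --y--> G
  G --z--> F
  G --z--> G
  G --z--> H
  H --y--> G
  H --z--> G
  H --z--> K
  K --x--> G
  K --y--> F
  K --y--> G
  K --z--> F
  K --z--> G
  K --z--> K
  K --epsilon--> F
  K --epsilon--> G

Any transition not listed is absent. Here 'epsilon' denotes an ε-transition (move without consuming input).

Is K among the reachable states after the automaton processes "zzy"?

Start: ε-closure({F}) = {F, H}.
Read 'z': F→{F, H}, H→{G, K}; now {F, G, H, K}.
Read 'z': F→{F, H}, G→{F, G, H}, H→{G, K}, K→{F, G, K}; now {F, G, H, K}.
Read 'y': F→{H}, G→{G}, H→{G}, K→{F, G}; now {F, G, H}.
State K is not in {F, G, H}.

No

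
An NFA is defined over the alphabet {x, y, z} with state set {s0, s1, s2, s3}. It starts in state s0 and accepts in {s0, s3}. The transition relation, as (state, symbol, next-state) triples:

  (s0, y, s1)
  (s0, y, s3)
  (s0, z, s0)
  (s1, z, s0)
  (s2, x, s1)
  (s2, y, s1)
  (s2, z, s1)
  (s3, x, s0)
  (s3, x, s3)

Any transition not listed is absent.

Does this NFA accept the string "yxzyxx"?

Yes

Start in {s0}.
Read 'y': s0→{s1, s3}; now {s1, s3}.
Read 'x': s1→∅, s3→{s0, s3}; now {s0, s3}.
Read 'z': s0→{s0}, s3→∅; now {s0}.
Read 'y': s0→{s1, s3}; now {s1, s3}.
Read 'x': s1→∅, s3→{s0, s3}; now {s0, s3}.
Read 'x': s0→∅, s3→{s0, s3}; now {s0, s3}.
The final set {s0, s3} contains the accepting states s0, s3.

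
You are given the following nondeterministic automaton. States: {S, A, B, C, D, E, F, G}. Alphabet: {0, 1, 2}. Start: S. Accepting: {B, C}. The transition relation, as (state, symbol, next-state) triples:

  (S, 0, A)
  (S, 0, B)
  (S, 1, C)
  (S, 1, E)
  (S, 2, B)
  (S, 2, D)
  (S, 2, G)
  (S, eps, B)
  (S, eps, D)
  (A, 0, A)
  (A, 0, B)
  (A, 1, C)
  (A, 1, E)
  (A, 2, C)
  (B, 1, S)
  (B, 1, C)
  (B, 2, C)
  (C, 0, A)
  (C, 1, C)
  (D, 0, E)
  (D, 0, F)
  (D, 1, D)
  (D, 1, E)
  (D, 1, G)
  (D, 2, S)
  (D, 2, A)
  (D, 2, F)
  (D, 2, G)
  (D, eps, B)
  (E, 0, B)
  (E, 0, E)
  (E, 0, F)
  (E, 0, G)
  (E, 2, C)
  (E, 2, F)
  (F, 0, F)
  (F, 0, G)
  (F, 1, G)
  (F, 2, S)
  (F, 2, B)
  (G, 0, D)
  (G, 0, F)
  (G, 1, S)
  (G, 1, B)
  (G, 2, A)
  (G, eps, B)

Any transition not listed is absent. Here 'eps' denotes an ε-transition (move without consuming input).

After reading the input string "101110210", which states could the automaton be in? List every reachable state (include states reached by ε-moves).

Start: ε-closure({S}) = {S, B, D}.
Read '1': {S, B, D} → {S, B, C, D, E, G}.
Read '0': {S, B, C, D, E, G} → {A, B, D, E, F, G}.
Read '1': {A, B, D, E, F, G} → {S, B, C, D, E, G}.
Read '1': {S, B, C, D, E, G} → {S, B, C, D, E, G}.
Read '1': {S, B, C, D, E, G} → {S, B, C, D, E, G}.
Read '0': {S, B, C, D, E, G} → {A, B, D, E, F, G}.
Read '2': {A, B, D, E, F, G} → {S, A, B, C, D, F, G}.
Read '1': {S, A, B, C, D, F, G} → {S, B, C, D, E, G}.
Read '0': {S, B, C, D, E, G} → {A, B, D, E, F, G}.

{A, B, D, E, F, G}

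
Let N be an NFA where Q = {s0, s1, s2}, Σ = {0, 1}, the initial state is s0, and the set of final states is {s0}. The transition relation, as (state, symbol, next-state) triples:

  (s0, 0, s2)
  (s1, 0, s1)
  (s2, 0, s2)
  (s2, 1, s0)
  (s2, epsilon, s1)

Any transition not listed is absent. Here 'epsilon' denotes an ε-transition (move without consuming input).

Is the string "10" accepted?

No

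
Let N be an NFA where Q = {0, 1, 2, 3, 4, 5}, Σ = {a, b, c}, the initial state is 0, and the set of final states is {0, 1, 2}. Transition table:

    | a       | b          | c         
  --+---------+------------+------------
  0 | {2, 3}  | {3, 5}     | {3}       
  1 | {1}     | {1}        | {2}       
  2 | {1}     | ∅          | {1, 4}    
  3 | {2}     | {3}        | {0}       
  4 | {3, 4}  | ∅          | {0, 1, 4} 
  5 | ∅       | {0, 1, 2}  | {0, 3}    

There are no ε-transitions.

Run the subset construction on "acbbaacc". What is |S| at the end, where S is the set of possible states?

4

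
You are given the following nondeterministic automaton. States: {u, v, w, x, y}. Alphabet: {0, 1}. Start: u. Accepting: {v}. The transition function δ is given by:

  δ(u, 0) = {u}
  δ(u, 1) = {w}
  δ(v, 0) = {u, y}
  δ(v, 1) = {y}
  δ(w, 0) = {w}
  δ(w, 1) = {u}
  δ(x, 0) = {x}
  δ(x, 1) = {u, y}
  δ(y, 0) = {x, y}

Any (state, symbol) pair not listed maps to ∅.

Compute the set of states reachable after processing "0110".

{u}

Start in {u}.
Read '0': u→{u}; now {u}.
Read '1': u→{w}; now {w}.
Read '1': w→{u}; now {u}.
Read '0': u→{u}; now {u}.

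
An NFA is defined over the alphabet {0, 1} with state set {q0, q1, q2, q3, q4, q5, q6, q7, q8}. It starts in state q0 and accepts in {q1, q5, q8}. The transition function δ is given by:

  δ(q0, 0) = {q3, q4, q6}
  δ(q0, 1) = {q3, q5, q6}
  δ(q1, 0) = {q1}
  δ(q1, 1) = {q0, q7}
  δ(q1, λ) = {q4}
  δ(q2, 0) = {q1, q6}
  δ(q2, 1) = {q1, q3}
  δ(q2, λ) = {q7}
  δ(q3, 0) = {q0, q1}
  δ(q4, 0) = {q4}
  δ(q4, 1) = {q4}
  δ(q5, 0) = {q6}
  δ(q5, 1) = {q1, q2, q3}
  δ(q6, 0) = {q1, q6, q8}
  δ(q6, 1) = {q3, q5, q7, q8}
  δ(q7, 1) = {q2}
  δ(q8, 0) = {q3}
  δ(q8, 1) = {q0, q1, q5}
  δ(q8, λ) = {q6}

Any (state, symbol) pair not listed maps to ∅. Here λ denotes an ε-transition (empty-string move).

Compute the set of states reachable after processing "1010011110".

{q0, q1, q3, q4, q6, q8}

Start in {q0}.
Read '1': q0→{q3, q5, q6}; now {q3, q5, q6}.
Read '0': q3→{q0, q1}, q5→{q6}, q6→{q1, q6, q8}; union {q0, q1, q6, q8}; ε-closure = {q0, q1, q4, q6, q8}.
Read '1': q0→{q3, q5, q6}, q1→{q0, q7}, q4→{q4}, q6→{q3, q5, q7, q8}, q8→{q0, q1, q5}; now {q0, q1, q3, q4, q5, q6, q7, q8}.
Read '0': q0→{q3, q4, q6}, q1→{q1}, q3→{q0, q1}, q4→{q4}, q5→{q6}, q6→{q1, q6, q8}, q7→∅, q8→{q3}; now {q0, q1, q3, q4, q6, q8}.
Read '0': q0→{q3, q4, q6}, q1→{q1}, q3→{q0, q1}, q4→{q4}, q6→{q1, q6, q8}, q8→{q3}; now {q0, q1, q3, q4, q6, q8}.
Read '1': q0→{q3, q5, q6}, q1→{q0, q7}, q3→∅, q4→{q4}, q6→{q3, q5, q7, q8}, q8→{q0, q1, q5}; now {q0, q1, q3, q4, q5, q6, q7, q8}.
Read '1': q0→{q3, q5, q6}, q1→{q0, q7}, q3→∅, q4→{q4}, q5→{q1, q2, q3}, q6→{q3, q5, q7, q8}, q7→{q2}, q8→{q0, q1, q5}; now {q0, q1, q2, q3, q4, q5, q6, q7, q8}.
Read '1': q0→{q3, q5, q6}, q1→{q0, q7}, q2→{q1, q3}, q3→∅, q4→{q4}, q5→{q1, q2, q3}, q6→{q3, q5, q7, q8}, q7→{q2}, q8→{q0, q1, q5}; now {q0, q1, q2, q3, q4, q5, q6, q7, q8}.
Read '1': q0→{q3, q5, q6}, q1→{q0, q7}, q2→{q1, q3}, q3→∅, q4→{q4}, q5→{q1, q2, q3}, q6→{q3, q5, q7, q8}, q7→{q2}, q8→{q0, q1, q5}; now {q0, q1, q2, q3, q4, q5, q6, q7, q8}.
Read '0': q0→{q3, q4, q6}, q1→{q1}, q2→{q1, q6}, q3→{q0, q1}, q4→{q4}, q5→{q6}, q6→{q1, q6, q8}, q7→∅, q8→{q3}; now {q0, q1, q3, q4, q6, q8}.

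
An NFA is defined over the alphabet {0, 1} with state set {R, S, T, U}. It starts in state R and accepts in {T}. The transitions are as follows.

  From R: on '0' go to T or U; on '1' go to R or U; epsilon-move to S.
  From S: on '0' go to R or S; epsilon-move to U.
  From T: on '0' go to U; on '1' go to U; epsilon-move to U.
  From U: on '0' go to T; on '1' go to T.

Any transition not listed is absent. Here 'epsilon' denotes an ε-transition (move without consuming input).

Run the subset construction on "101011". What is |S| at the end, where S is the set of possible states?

4

Start: ε-closure({R}) = {R, S, U}.
Read '1': R→{R, U}, S→∅, U→{T}; union {R, T, U}; ε-closure = {R, S, T, U}.
Read '0': R→{T, U}, S→{R, S}, T→{U}, U→{T}; now {R, S, T, U}.
Read '1': R→{R, U}, S→∅, T→{U}, U→{T}; union {R, T, U}; ε-closure = {R, S, T, U}.
Read '0': R→{T, U}, S→{R, S}, T→{U}, U→{T}; now {R, S, T, U}.
Read '1': R→{R, U}, S→∅, T→{U}, U→{T}; union {R, T, U}; ε-closure = {R, S, T, U}.
Read '1': R→{R, U}, S→∅, T→{U}, U→{T}; union {R, T, U}; ε-closure = {R, S, T, U}.
That set has 4 states.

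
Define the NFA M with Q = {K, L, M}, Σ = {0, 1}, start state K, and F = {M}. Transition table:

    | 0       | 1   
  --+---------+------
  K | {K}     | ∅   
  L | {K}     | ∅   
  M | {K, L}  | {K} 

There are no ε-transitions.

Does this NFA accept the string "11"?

Start in {K}.
Read '1': K→∅; now ∅.
The set is empty and remains empty for the remaining 1 symbol.
The final set ∅ contains no accepting state.

No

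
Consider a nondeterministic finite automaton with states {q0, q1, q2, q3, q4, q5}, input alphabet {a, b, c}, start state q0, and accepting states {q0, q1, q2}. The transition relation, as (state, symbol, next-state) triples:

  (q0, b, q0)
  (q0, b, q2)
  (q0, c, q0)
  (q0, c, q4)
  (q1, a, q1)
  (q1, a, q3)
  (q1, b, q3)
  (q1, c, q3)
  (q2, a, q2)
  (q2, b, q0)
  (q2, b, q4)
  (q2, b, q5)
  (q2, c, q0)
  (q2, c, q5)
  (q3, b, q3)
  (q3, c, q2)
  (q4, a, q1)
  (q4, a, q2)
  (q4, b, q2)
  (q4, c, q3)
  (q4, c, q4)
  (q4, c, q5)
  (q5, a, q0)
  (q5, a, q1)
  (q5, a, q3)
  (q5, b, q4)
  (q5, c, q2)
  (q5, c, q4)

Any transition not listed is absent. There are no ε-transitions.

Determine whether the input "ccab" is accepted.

Yes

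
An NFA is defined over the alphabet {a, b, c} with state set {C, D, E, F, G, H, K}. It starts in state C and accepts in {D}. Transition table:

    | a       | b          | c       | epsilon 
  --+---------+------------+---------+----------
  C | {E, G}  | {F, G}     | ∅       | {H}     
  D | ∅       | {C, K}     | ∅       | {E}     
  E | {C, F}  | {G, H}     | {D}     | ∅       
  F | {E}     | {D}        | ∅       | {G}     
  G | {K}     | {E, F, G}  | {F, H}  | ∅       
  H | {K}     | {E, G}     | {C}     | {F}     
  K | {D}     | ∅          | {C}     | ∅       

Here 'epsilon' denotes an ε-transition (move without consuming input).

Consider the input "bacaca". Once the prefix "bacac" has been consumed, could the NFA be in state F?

Start: ε-closure({C}) = {C, F, G, H}.
Read 'b': {C, F, G, H} → {D, E, F, G}.
Read 'a': {D, E, F, G} → {C, E, F, G, H, K}.
Read 'c': {C, E, F, G, H, K} → {C, D, E, F, G, H}.
Read 'a': {C, D, E, F, G, H} → {C, E, F, G, H, K}.
Read 'c': {C, E, F, G, H, K} → {C, D, E, F, G, H}.
State F is in {C, D, E, F, G, H}.

Yes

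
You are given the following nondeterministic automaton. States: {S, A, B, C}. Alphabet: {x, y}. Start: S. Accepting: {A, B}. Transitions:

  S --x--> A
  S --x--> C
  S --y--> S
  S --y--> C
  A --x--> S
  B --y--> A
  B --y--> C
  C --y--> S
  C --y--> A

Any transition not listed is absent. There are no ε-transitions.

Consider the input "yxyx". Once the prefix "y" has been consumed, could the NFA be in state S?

Start in {S}.
Read 'y': {S} → {S, C}.
State S is in {S, C}.

Yes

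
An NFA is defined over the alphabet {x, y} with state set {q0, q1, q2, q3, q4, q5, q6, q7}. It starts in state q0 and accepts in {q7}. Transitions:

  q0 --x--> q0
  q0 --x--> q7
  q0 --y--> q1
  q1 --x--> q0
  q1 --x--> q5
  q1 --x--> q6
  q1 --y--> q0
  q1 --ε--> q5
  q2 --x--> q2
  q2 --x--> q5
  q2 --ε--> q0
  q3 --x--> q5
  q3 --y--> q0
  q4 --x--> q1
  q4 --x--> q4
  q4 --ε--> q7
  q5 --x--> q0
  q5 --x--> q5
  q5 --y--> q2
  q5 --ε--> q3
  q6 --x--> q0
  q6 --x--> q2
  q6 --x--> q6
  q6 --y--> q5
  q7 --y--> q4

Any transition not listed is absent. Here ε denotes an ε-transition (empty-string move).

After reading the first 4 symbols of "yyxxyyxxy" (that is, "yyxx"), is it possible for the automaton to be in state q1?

No

Start in {q0}.
Read 'y': {q0} → {q1, q3, q5}.
Read 'y': {q1, q3, q5} → {q0, q2}.
Read 'x': {q0, q2} → {q0, q2, q3, q5, q7}.
Read 'x': {q0, q2, q3, q5, q7} → {q0, q2, q3, q5, q7}.
State q1 is not in {q0, q2, q3, q5, q7}.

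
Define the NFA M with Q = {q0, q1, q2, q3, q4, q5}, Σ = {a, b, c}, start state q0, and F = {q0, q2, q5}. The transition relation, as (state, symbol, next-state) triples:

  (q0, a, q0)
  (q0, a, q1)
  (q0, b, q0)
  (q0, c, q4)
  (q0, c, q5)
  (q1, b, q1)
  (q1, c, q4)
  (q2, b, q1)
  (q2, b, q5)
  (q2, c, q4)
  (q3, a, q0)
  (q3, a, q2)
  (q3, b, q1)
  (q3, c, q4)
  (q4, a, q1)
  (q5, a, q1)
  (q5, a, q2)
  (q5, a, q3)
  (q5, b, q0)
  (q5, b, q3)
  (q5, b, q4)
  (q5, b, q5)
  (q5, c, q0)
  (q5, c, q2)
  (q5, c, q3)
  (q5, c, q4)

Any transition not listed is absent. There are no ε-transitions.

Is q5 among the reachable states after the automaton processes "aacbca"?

No

Start in {q0}.
Read 'a': q0→{q0, q1}; now {q0, q1}.
Read 'a': q0→{q0, q1}, q1→∅; now {q0, q1}.
Read 'c': q0→{q4, q5}, q1→{q4}; now {q4, q5}.
Read 'b': q4→∅, q5→{q0, q3, q4, q5}; now {q0, q3, q4, q5}.
Read 'c': q0→{q4, q5}, q3→{q4}, q4→∅, q5→{q0, q2, q3, q4}; now {q0, q2, q3, q4, q5}.
Read 'a': q0→{q0, q1}, q2→∅, q3→{q0, q2}, q4→{q1}, q5→{q1, q2, q3}; now {q0, q1, q2, q3}.
State q5 is not in {q0, q1, q2, q3}.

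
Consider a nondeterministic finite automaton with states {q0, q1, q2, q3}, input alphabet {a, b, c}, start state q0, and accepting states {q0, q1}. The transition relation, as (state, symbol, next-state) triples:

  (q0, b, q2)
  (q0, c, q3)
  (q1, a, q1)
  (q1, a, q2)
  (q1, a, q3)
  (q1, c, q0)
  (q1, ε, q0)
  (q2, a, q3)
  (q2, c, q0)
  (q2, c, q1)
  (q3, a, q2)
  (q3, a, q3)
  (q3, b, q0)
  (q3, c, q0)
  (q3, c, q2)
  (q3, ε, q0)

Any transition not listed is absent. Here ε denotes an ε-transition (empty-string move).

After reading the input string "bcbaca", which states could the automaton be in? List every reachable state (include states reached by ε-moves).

{q0, q2, q3}

Start in {q0}.
Read 'b': {q0} → {q2}.
Read 'c': {q2} → {q0, q1}.
Read 'b': {q0, q1} → {q2}.
Read 'a': {q2} → {q0, q3}.
Read 'c': {q0, q3} → {q0, q2, q3}.
Read 'a': {q0, q2, q3} → {q0, q2, q3}.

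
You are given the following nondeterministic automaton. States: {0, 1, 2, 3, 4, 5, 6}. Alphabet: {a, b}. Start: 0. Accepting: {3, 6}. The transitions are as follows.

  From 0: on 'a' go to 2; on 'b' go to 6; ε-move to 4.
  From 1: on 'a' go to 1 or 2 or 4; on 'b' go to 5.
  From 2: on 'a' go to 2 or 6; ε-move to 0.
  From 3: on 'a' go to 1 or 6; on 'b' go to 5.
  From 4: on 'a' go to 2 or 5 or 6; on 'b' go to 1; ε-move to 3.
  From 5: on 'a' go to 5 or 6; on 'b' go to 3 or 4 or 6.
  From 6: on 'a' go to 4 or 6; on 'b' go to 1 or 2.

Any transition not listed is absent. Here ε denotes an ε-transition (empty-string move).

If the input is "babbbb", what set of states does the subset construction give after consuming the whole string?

Start: ε-closure({0}) = {0, 3, 4}.
Read 'b': {0, 3, 4} → {1, 5, 6}.
Read 'a': {1, 5, 6} → {0, 1, 2, 3, 4, 5, 6}.
Read 'b': {0, 1, 2, 3, 4, 5, 6} → {0, 1, 2, 3, 4, 5, 6}.
Read 'b': {0, 1, 2, 3, 4, 5, 6} → {0, 1, 2, 3, 4, 5, 6}.
Read 'b': {0, 1, 2, 3, 4, 5, 6} → {0, 1, 2, 3, 4, 5, 6}.
Read 'b': {0, 1, 2, 3, 4, 5, 6} → {0, 1, 2, 3, 4, 5, 6}.

{0, 1, 2, 3, 4, 5, 6}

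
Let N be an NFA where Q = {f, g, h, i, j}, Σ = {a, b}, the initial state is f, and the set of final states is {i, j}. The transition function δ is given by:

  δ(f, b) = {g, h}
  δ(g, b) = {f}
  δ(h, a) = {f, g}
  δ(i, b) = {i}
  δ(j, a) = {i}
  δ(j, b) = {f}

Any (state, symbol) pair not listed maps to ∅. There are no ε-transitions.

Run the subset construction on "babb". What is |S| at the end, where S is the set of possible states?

3

Start in {f}.
Read 'b': f→{g, h}; now {g, h}.
Read 'a': g→∅, h→{f, g}; now {f, g}.
Read 'b': f→{g, h}, g→{f}; now {f, g, h}.
Read 'b': f→{g, h}, g→{f}, h→∅; now {f, g, h}.
That set has 3 states.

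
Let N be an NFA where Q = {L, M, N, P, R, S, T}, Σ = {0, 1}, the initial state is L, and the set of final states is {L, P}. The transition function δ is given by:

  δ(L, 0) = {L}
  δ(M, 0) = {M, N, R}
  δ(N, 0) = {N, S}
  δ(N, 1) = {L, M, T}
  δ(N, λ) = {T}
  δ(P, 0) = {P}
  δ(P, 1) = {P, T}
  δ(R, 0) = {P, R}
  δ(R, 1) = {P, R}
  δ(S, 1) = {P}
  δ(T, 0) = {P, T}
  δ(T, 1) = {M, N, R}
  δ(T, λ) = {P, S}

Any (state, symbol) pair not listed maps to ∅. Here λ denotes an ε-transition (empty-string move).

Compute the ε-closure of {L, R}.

{L, R}

Begin with {L, R}.
No ε-moves leave this set, so the closure equals the set itself.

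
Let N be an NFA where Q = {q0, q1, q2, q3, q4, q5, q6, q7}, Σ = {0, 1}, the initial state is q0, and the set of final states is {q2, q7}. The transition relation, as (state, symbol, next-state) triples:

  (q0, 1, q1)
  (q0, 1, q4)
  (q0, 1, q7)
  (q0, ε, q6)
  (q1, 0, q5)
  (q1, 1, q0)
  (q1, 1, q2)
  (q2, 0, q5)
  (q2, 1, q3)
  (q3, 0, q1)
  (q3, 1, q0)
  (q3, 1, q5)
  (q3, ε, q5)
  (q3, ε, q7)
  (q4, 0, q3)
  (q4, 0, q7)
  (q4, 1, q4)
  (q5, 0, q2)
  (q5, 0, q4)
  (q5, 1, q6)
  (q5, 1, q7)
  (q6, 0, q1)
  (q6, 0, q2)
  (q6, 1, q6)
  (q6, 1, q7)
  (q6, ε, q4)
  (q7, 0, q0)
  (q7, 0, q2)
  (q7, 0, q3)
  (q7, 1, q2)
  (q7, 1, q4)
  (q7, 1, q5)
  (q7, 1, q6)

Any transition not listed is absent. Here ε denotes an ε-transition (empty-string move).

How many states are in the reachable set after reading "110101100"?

8

Start: ε-closure({q0}) = {q0, q4, q6}.
Read '1': q0→{q1, q4, q7}, q4→{q4}, q6→{q6, q7}; now {q1, q4, q6, q7}.
Read '1': q1→{q0, q2}, q4→{q4}, q6→{q6, q7}, q7→{q2, q4, q5, q6}; now {q0, q2, q4, q5, q6, q7}.
Read '0': q0→∅, q2→{q5}, q4→{q3, q7}, q5→{q2, q4}, q6→{q1, q2}, q7→{q0, q2, q3}; union {q0, q1, q2, q3, q4, q5, q7}; ε-closure = {q0, q1, q2, q3, q4, q5, q6, q7}.
Read '1': q0→{q1, q4, q7}, q1→{q0, q2}, q2→{q3}, q3→{q0, q5}, q4→{q4}, q5→{q6, q7}, q6→{q6, q7}, q7→{q2, q4, q5, q6}; now {q0, q1, q2, q3, q4, q5, q6, q7}.
Read '0': q0→∅, q1→{q5}, q2→{q5}, q3→{q1}, q4→{q3, q7}, q5→{q2, q4}, q6→{q1, q2}, q7→{q0, q2, q3}; union {q0, q1, q2, q3, q4, q5, q7}; ε-closure = {q0, q1, q2, q3, q4, q5, q6, q7}.
Read '1': q0→{q1, q4, q7}, q1→{q0, q2}, q2→{q3}, q3→{q0, q5}, q4→{q4}, q5→{q6, q7}, q6→{q6, q7}, q7→{q2, q4, q5, q6}; now {q0, q1, q2, q3, q4, q5, q6, q7}.
Read '1': q0→{q1, q4, q7}, q1→{q0, q2}, q2→{q3}, q3→{q0, q5}, q4→{q4}, q5→{q6, q7}, q6→{q6, q7}, q7→{q2, q4, q5, q6}; now {q0, q1, q2, q3, q4, q5, q6, q7}.
Read '0': q0→∅, q1→{q5}, q2→{q5}, q3→{q1}, q4→{q3, q7}, q5→{q2, q4}, q6→{q1, q2}, q7→{q0, q2, q3}; union {q0, q1, q2, q3, q4, q5, q7}; ε-closure = {q0, q1, q2, q3, q4, q5, q6, q7}.
Read '0': q0→∅, q1→{q5}, q2→{q5}, q3→{q1}, q4→{q3, q7}, q5→{q2, q4}, q6→{q1, q2}, q7→{q0, q2, q3}; union {q0, q1, q2, q3, q4, q5, q7}; ε-closure = {q0, q1, q2, q3, q4, q5, q6, q7}.
That set has 8 states.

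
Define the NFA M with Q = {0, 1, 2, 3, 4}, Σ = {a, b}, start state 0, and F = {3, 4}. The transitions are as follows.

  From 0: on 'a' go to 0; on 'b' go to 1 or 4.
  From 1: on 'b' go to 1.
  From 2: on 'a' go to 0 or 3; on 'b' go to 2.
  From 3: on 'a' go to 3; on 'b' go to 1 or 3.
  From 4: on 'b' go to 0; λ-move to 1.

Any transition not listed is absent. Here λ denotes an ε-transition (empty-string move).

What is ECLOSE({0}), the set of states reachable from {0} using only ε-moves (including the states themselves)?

Begin with {0}.
No ε-moves leave this set, so the closure equals the set itself.

{0}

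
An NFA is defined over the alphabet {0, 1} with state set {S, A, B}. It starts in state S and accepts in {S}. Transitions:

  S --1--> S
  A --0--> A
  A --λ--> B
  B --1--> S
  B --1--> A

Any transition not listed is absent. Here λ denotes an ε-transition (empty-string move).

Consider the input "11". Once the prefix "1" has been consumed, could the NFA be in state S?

Yes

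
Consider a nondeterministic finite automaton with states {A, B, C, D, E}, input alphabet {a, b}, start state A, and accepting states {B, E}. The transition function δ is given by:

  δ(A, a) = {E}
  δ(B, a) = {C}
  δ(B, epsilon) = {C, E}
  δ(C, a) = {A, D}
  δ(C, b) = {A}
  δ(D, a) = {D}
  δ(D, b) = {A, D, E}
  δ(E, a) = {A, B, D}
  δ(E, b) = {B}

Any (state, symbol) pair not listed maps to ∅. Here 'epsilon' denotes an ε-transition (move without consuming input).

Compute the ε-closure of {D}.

{D}

Begin with {D}.
No ε-moves leave this set, so the closure equals the set itself.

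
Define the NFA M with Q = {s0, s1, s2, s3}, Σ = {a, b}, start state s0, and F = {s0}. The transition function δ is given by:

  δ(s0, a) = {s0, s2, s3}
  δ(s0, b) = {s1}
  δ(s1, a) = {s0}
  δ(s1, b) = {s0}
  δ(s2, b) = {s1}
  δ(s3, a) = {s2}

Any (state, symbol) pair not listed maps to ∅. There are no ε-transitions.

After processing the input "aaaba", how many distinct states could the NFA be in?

Start in {s0}.
Read 'a': {s0} → {s0, s2, s3}.
Read 'a': {s0, s2, s3} → {s0, s2, s3}.
Read 'a': {s0, s2, s3} → {s0, s2, s3}.
Read 'b': {s0, s2, s3} → {s1}.
Read 'a': {s1} → {s0}.
That set has 1 state.

1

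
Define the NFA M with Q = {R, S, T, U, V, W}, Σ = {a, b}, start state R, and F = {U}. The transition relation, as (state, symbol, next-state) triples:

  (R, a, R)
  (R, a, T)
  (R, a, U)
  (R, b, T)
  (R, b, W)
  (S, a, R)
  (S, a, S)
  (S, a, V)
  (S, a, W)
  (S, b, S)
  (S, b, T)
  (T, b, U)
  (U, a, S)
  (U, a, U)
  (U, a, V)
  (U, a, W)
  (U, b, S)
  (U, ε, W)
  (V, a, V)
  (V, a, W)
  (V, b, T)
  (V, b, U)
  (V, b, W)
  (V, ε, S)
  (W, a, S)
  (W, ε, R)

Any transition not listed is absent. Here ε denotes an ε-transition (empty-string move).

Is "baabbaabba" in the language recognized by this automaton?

Start in {R}.
Read 'b': {R} → {R, T, W}.
Read 'a': {R, T, W} → {R, S, T, U, W}.
Read 'a': {R, S, T, U, W} → {R, S, T, U, V, W}.
Read 'b': {R, S, T, U, V, W} → {R, S, T, U, W}.
Read 'b': {R, S, T, U, W} → {R, S, T, U, W}.
Read 'a': {R, S, T, U, W} → {R, S, T, U, V, W}.
Read 'a': {R, S, T, U, V, W} → {R, S, T, U, V, W}.
Read 'b': {R, S, T, U, V, W} → {R, S, T, U, W}.
Read 'b': {R, S, T, U, W} → {R, S, T, U, W}.
Read 'a': {R, S, T, U, W} → {R, S, T, U, V, W}.
The final set {R, S, T, U, V, W} contains the accepting state U.

Yes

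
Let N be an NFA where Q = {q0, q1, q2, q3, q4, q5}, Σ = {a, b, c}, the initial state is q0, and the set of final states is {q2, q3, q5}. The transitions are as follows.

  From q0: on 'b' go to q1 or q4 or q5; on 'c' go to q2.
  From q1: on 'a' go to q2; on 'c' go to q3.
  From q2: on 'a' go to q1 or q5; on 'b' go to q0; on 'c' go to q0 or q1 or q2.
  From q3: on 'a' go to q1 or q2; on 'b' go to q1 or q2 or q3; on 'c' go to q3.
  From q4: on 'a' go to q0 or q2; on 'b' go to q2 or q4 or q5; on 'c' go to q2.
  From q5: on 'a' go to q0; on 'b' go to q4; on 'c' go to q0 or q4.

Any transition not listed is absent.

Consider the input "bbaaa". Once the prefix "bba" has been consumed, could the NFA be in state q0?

Yes

Start in {q0}.
Read 'b': {q0} → {q1, q4, q5}.
Read 'b': {q1, q4, q5} → {q2, q4, q5}.
Read 'a': {q2, q4, q5} → {q0, q1, q2, q5}.
State q0 is in {q0, q1, q2, q5}.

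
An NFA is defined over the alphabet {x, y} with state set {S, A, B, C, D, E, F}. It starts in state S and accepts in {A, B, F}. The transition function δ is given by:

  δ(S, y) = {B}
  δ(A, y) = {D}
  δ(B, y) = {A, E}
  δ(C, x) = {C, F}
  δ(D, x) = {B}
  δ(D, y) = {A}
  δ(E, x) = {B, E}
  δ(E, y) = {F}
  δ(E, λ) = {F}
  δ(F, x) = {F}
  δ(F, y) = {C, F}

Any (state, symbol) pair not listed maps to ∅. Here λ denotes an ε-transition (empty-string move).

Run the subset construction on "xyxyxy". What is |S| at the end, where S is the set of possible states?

Start in {S}.
Read 'x': {S} → ∅.
The set is empty and remains empty for the remaining 5 symbols.
That set has 0 states.

0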